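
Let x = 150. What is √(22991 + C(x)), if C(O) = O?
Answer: √23141 ≈ 152.12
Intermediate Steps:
√(22991 + C(x)) = √(22991 + 150) = √23141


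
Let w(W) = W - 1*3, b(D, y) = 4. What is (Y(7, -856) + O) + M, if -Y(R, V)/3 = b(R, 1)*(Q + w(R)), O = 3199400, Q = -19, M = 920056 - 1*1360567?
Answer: 2759069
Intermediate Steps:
M = -440511 (M = 920056 - 1360567 = -440511)
w(W) = -3 + W (w(W) = W - 3 = -3 + W)
Y(R, V) = 264 - 12*R (Y(R, V) = -12*(-19 + (-3 + R)) = -12*(-22 + R) = -3*(-88 + 4*R) = 264 - 12*R)
(Y(7, -856) + O) + M = ((264 - 12*7) + 3199400) - 440511 = ((264 - 84) + 3199400) - 440511 = (180 + 3199400) - 440511 = 3199580 - 440511 = 2759069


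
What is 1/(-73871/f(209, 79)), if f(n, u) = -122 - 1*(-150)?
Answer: -4/10553 ≈ -0.00037904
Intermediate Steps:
f(n, u) = 28 (f(n, u) = -122 + 150 = 28)
1/(-73871/f(209, 79)) = 1/(-73871/28) = 1/(-73871*1/28) = 1/(-10553/4) = -4/10553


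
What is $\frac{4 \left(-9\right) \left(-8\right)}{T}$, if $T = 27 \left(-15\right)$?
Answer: $- \frac{32}{45} \approx -0.71111$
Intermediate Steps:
$T = -405$
$\frac{4 \left(-9\right) \left(-8\right)}{T} = \frac{4 \left(-9\right) \left(-8\right)}{-405} = \left(-36\right) \left(-8\right) \left(- \frac{1}{405}\right) = 288 \left(- \frac{1}{405}\right) = - \frac{32}{45}$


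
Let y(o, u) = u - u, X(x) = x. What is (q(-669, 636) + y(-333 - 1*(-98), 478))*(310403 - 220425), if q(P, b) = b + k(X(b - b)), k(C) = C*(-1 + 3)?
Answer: 57226008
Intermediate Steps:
k(C) = 2*C (k(C) = C*2 = 2*C)
q(P, b) = b (q(P, b) = b + 2*(b - b) = b + 2*0 = b + 0 = b)
y(o, u) = 0
(q(-669, 636) + y(-333 - 1*(-98), 478))*(310403 - 220425) = (636 + 0)*(310403 - 220425) = 636*89978 = 57226008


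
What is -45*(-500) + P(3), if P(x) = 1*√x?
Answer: 22500 + √3 ≈ 22502.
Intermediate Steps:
P(x) = √x
-45*(-500) + P(3) = -45*(-500) + √3 = 22500 + √3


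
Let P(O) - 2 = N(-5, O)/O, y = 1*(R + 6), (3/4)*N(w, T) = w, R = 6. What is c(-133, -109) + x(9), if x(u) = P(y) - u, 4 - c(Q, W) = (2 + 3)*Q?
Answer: 5953/9 ≈ 661.44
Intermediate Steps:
N(w, T) = 4*w/3
c(Q, W) = 4 - 5*Q (c(Q, W) = 4 - (2 + 3)*Q = 4 - 5*Q)
y = 12 (y = 1*(6 + 6) = 1*12 = 12)
P(O) = 2 - 20/(3*O) (P(O) = 2 + ((4/3)*(-5))/O = 2 - 20/(3*O))
x(u) = 13/9 - u (x(u) = (2 - 20/3/12) - u = (2 - 20/3*1/12) - u = (2 - 5/9) - u = 13/9 - u)
c(-133, -109) + x(9) = (4 - 5*(-133)) + (13/9 - 1*9) = (4 + 665) + (13/9 - 9) = 669 - 68/9 = 5953/9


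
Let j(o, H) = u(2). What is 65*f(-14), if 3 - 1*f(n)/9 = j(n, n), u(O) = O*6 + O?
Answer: -6435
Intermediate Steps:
u(O) = 7*O (u(O) = 6*O + O = 7*O)
j(o, H) = 14 (j(o, H) = 7*2 = 14)
f(n) = -99 (f(n) = 27 - 9*14 = 27 - 126 = -99)
65*f(-14) = 65*(-99) = -6435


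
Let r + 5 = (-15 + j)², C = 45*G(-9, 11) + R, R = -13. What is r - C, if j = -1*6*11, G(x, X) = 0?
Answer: 6569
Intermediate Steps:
j = -66 (j = -6*11 = -66)
C = -13 (C = 45*0 - 13 = 0 - 13 = -13)
r = 6556 (r = -5 + (-15 - 66)² = -5 + (-81)² = -5 + 6561 = 6556)
r - C = 6556 - 1*(-13) = 6556 + 13 = 6569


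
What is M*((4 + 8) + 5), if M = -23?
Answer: -391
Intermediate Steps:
M*((4 + 8) + 5) = -23*((4 + 8) + 5) = -23*(12 + 5) = -23*17 = -391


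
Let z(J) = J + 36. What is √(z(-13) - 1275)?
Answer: 2*I*√313 ≈ 35.384*I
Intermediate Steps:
z(J) = 36 + J
√(z(-13) - 1275) = √((36 - 13) - 1275) = √(23 - 1275) = √(-1252) = 2*I*√313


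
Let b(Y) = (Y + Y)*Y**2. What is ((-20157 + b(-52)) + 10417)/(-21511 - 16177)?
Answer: 72739/9422 ≈ 7.7201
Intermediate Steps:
b(Y) = 2*Y**3 (b(Y) = (2*Y)*Y**2 = 2*Y**3)
((-20157 + b(-52)) + 10417)/(-21511 - 16177) = ((-20157 + 2*(-52)**3) + 10417)/(-21511 - 16177) = ((-20157 + 2*(-140608)) + 10417)/(-37688) = ((-20157 - 281216) + 10417)*(-1/37688) = (-301373 + 10417)*(-1/37688) = -290956*(-1/37688) = 72739/9422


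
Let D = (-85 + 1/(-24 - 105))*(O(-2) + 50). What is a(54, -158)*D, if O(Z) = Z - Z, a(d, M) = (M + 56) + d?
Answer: 8772800/43 ≈ 2.0402e+5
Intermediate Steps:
a(d, M) = 56 + M + d (a(d, M) = (56 + M) + d = 56 + M + d)
O(Z) = 0
D = -548300/129 (D = (-85 + 1/(-24 - 105))*(0 + 50) = (-85 + 1/(-129))*50 = (-85 - 1/129)*50 = -10966/129*50 = -548300/129 ≈ -4250.4)
a(54, -158)*D = (56 - 158 + 54)*(-548300/129) = -48*(-548300/129) = 8772800/43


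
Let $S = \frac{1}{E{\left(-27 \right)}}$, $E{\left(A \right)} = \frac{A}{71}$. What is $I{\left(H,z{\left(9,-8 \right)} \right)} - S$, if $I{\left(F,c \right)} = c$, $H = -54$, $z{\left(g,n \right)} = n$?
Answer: $- \frac{145}{27} \approx -5.3704$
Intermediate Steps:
$E{\left(A \right)} = \frac{A}{71}$ ($E{\left(A \right)} = A \frac{1}{71} = \frac{A}{71}$)
$S = - \frac{71}{27}$ ($S = \frac{1}{\frac{1}{71} \left(-27\right)} = \frac{1}{- \frac{27}{71}} = - \frac{71}{27} \approx -2.6296$)
$I{\left(H,z{\left(9,-8 \right)} \right)} - S = -8 - - \frac{71}{27} = -8 + \frac{71}{27} = - \frac{145}{27}$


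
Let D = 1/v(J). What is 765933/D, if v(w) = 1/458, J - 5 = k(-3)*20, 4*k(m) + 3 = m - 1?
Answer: 765933/458 ≈ 1672.3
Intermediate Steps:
k(m) = -1 + m/4 (k(m) = -3/4 + (m - 1)/4 = -3/4 + (-1 + m)/4 = -3/4 + (-1/4 + m/4) = -1 + m/4)
J = -30 (J = 5 + (-1 + (1/4)*(-3))*20 = 5 + (-1 - 3/4)*20 = 5 - 7/4*20 = 5 - 35 = -30)
v(w) = 1/458
D = 458 (D = 1/(1/458) = 458)
765933/D = 765933/458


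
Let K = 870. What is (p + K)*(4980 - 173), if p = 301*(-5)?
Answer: -3052445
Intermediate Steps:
p = -1505
(p + K)*(4980 - 173) = (-1505 + 870)*(4980 - 173) = -635*4807 = -3052445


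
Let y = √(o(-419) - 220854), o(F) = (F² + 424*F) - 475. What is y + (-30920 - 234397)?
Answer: -265317 + 8*I*√3491 ≈ -2.6532e+5 + 472.68*I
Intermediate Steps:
o(F) = -475 + F² + 424*F
y = 8*I*√3491 (y = √((-475 + (-419)² + 424*(-419)) - 220854) = √((-475 + 175561 - 177656) - 220854) = √(-2570 - 220854) = √(-223424) = 8*I*√3491 ≈ 472.68*I)
y + (-30920 - 234397) = 8*I*√3491 + (-30920 - 234397) = 8*I*√3491 - 265317 = -265317 + 8*I*√3491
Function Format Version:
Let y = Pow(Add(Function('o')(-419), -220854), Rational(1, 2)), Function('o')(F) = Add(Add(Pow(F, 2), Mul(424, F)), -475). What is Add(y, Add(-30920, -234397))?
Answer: Add(-265317, Mul(8, I, Pow(3491, Rational(1, 2)))) ≈ Add(-2.6532e+5, Mul(472.68, I))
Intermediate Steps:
Function('o')(F) = Add(-475, Pow(F, 2), Mul(424, F))
y = Mul(8, I, Pow(3491, Rational(1, 2))) (y = Pow(Add(Add(-475, Pow(-419, 2), Mul(424, -419)), -220854), Rational(1, 2)) = Pow(Add(Add(-475, 175561, -177656), -220854), Rational(1, 2)) = Pow(Add(-2570, -220854), Rational(1, 2)) = Pow(-223424, Rational(1, 2)) = Mul(8, I, Pow(3491, Rational(1, 2))) ≈ Mul(472.68, I))
Add(y, Add(-30920, -234397)) = Add(Mul(8, I, Pow(3491, Rational(1, 2))), Add(-30920, -234397)) = Add(Mul(8, I, Pow(3491, Rational(1, 2))), -265317) = Add(-265317, Mul(8, I, Pow(3491, Rational(1, 2))))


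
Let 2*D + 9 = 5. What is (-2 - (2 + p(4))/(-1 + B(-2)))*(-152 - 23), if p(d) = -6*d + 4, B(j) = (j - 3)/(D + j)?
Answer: -12250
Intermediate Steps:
D = -2 (D = -9/2 + (½)*5 = -9/2 + 5/2 = -2)
B(j) = (-3 + j)/(-2 + j) (B(j) = (j - 3)/(-2 + j) = (-3 + j)/(-2 + j))
p(d) = 4 - 6*d
(-2 - (2 + p(4))/(-1 + B(-2)))*(-152 - 23) = (-2 - (2 + (4 - 6*4))/(-1 + (-3 - 2)/(-2 - 2)))*(-152 - 23) = (-2 - (2 + (4 - 24))/(-1 - 5/(-4)))*(-175) = (-2 - (2 - 20)/(-1 - ¼*(-5)))*(-175) = (-2 - (-18)/(-1 + 5/4))*(-175) = (-2 - (-18)/¼)*(-175) = (-2 - (-18)*4)*(-175) = (-2 - 1*(-72))*(-175) = (-2 + 72)*(-175) = 70*(-175) = -12250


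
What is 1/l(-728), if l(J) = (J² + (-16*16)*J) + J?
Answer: 1/715624 ≈ 1.3974e-6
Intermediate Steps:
l(J) = J² - 255*J (l(J) = (J² - 256*J) + J = J² - 255*J)
1/l(-728) = 1/(-728*(-255 - 728)) = 1/(-728*(-983)) = 1/715624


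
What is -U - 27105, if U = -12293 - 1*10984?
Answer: -3828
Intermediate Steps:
U = -23277 (U = -12293 - 10984 = -23277)
-U - 27105 = -1*(-23277) - 27105 = 23277 - 27105 = -3828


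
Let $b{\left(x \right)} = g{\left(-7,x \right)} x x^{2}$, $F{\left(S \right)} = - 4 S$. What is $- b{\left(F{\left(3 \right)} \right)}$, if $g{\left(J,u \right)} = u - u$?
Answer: $0$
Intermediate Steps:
$g{\left(J,u \right)} = 0$
$b{\left(x \right)} = 0$ ($b{\left(x \right)} = 0 x x^{2} = 0 x^{2} = 0$)
$- b{\left(F{\left(3 \right)} \right)} = \left(-1\right) 0 = 0$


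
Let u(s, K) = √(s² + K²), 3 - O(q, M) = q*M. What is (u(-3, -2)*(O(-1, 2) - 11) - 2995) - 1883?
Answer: -4878 - 6*√13 ≈ -4899.6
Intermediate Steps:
O(q, M) = 3 - M*q (O(q, M) = 3 - q*M = 3 - M*q)
u(s, K) = √(K² + s²)
(u(-3, -2)*(O(-1, 2) - 11) - 2995) - 1883 = (√((-2)² + (-3)²)*((3 - 1*2*(-1)) - 11) - 2995) - 1883 = (√(4 + 9)*((3 + 2) - 11) - 2995) - 1883 = (√13*(5 - 11) - 2995) - 1883 = (√13*(-6) - 2995) - 1883 = (-6*√13 - 2995) - 1883 = (-2995 - 6*√13) - 1883 = -4878 - 6*√13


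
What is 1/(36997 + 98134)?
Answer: 1/135131 ≈ 7.4002e-6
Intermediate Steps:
1/(36997 + 98134) = 1/135131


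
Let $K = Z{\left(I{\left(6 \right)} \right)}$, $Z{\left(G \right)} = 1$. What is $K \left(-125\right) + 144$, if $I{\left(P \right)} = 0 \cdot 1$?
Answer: $19$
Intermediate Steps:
$I{\left(P \right)} = 0$
$K = 1$
$K \left(-125\right) + 144 = 1 \left(-125\right) + 144 = -125 + 144 = 19$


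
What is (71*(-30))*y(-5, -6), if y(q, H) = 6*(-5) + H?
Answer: 76680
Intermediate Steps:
y(q, H) = -30 + H
(71*(-30))*y(-5, -6) = (71*(-30))*(-30 - 6) = -2130*(-36) = 76680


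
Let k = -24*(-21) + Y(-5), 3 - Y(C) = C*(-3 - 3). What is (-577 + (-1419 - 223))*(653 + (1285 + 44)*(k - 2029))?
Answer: 4575478145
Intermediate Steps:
Y(C) = 3 + 6*C (Y(C) = 3 - C*(-3 - 3) = 3 - C*(-6) = 3 - (-6)*C = 3 + 6*C)
k = 477 (k = -24*(-21) + (3 + 6*(-5)) = 504 + (3 - 30) = 504 - 27 = 477)
(-577 + (-1419 - 223))*(653 + (1285 + 44)*(k - 2029)) = (-577 + (-1419 - 223))*(653 + (1285 + 44)*(477 - 2029)) = (-577 - 1642)*(653 + 1329*(-1552)) = -2219*(653 - 2062608) = -2219*(-2061955) = 4575478145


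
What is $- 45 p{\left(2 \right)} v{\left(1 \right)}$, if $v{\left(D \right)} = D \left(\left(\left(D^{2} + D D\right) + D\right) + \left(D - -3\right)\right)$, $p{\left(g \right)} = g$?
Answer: $-630$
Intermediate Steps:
$v{\left(D \right)} = D \left(3 + 2 D + 2 D^{2}\right)$ ($v{\left(D \right)} = D \left(\left(\left(D^{2} + D^{2}\right) + D\right) + \left(D + 3\right)\right) = D \left(\left(2 D^{2} + D\right) + \left(3 + D\right)\right) = D \left(\left(D + 2 D^{2}\right) + \left(3 + D\right)\right) = D \left(3 + 2 D + 2 D^{2}\right)$)
$- 45 p{\left(2 \right)} v{\left(1 \right)} = \left(-45\right) 2 \cdot 1 \left(3 + 2 \cdot 1 + 2 \cdot 1^{2}\right) = - 90 \cdot 1 \left(3 + 2 + 2 \cdot 1\right) = - 90 \cdot 1 \left(3 + 2 + 2\right) = - 90 \cdot 1 \cdot 7 = \left(-90\right) 7 = -630$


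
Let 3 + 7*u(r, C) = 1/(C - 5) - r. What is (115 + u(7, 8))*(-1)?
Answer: -2386/21 ≈ -113.62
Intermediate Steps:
u(r, C) = -3/7 - r/7 + 1/(7*(-5 + C)) (u(r, C) = -3/7 + (1/(C - 5) - r)/7 = -3/7 + (1/(-5 + C) - r)/7 = -3/7 + (-r/7 + 1/(7*(-5 + C))) = -3/7 - r/7 + 1/(7*(-5 + C)))
(115 + u(7, 8))*(-1) = (115 + (16 - 3*8 + 5*7 - 1*8*7)/(7*(-5 + 8)))*(-1) = (115 + (⅐)*(16 - 24 + 35 - 56)/3)*(-1) = (115 + (⅐)*(⅓)*(-29))*(-1) = (115 - 29/21)*(-1) = (2386/21)*(-1) = -2386/21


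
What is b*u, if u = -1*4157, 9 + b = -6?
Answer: 62355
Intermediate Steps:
b = -15 (b = -9 - 6 = -15)
u = -4157
b*u = -15*(-4157) = 62355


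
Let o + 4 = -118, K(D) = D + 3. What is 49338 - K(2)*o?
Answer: 49948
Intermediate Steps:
K(D) = 3 + D
o = -122 (o = -4 - 118 = -122)
49338 - K(2)*o = 49338 - (3 + 2)*(-122) = 49338 - 5*(-122) = 49338 - 1*(-610) = 49338 + 610 = 49948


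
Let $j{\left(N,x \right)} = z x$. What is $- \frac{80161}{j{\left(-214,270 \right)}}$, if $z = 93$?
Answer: $- \frac{80161}{25110} \approx -3.1924$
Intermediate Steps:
$j{\left(N,x \right)} = 93 x$
$- \frac{80161}{j{\left(-214,270 \right)}} = - \frac{80161}{93 \cdot 270} = - \frac{80161}{25110}$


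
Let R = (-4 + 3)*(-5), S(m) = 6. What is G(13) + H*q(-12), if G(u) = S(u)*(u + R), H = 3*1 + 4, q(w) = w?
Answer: 24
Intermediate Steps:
R = 5 (R = -1*(-5) = 5)
H = 7 (H = 3 + 4 = 7)
G(u) = 30 + 6*u (G(u) = 6*(u + 5) = 6*(5 + u) = 30 + 6*u)
G(13) + H*q(-12) = (30 + 6*13) + 7*(-12) = (30 + 78) - 84 = 108 - 84 = 24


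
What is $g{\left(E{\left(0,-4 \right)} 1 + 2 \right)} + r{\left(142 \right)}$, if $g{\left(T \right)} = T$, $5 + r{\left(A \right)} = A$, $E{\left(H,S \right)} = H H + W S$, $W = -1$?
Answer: $143$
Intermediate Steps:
$E{\left(H,S \right)} = H^{2} - S$ ($E{\left(H,S \right)} = H H - S = H^{2} - S$)
$r{\left(A \right)} = -5 + A$
$g{\left(E{\left(0,-4 \right)} 1 + 2 \right)} + r{\left(142 \right)} = \left(\left(0^{2} - -4\right) 1 + 2\right) + \left(-5 + 142\right) = \left(\left(0 + 4\right) 1 + 2\right) + 137 = \left(4 \cdot 1 + 2\right) + 137 = \left(4 + 2\right) + 137 = 6 + 137 = 143$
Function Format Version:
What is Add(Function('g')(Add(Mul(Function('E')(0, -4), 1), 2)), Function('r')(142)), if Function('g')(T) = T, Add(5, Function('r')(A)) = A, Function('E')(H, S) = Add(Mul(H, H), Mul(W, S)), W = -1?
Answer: 143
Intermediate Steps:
Function('E')(H, S) = Add(Pow(H, 2), Mul(-1, S)) (Function('E')(H, S) = Add(Mul(H, H), Mul(-1, S)) = Add(Pow(H, 2), Mul(-1, S)))
Function('r')(A) = Add(-5, A)
Add(Function('g')(Add(Mul(Function('E')(0, -4), 1), 2)), Function('r')(142)) = Add(Add(Mul(Add(Pow(0, 2), Mul(-1, -4)), 1), 2), Add(-5, 142)) = Add(Add(Mul(Add(0, 4), 1), 2), 137) = Add(Add(Mul(4, 1), 2), 137) = Add(Add(4, 2), 137) = Add(6, 137) = 143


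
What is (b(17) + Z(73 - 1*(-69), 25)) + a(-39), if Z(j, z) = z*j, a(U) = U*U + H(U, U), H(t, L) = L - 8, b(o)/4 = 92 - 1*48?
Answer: 5200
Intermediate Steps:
b(o) = 176 (b(o) = 4*(92 - 1*48) = 4*(92 - 48) = 4*44 = 176)
H(t, L) = -8 + L
a(U) = -8 + U + U² (a(U) = U*U + (-8 + U) = U² + (-8 + U) = -8 + U + U²)
Z(j, z) = j*z
(b(17) + Z(73 - 1*(-69), 25)) + a(-39) = (176 + (73 - 1*(-69))*25) + (-8 - 39 + (-39)²) = (176 + (73 + 69)*25) + (-8 - 39 + 1521) = (176 + 142*25) + 1474 = (176 + 3550) + 1474 = 3726 + 1474 = 5200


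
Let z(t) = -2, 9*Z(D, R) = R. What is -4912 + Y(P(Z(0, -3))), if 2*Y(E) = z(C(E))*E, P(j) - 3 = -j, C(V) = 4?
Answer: -14746/3 ≈ -4915.3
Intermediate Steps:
Z(D, R) = R/9
P(j) = 3 - j
Y(E) = -E (Y(E) = (-2*E)/2 = -E)
-4912 + Y(P(Z(0, -3))) = -4912 - (3 - (-3)/9) = -4912 - (3 - 1*(-1/3)) = -4912 - (3 + 1/3) = -4912 - 1*10/3 = -4912 - 10/3 = -14746/3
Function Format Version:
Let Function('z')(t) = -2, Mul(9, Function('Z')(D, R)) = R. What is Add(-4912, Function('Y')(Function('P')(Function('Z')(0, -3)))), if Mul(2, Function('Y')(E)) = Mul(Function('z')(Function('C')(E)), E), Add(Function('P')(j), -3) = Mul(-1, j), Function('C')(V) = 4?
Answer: Rational(-14746, 3) ≈ -4915.3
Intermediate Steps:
Function('Z')(D, R) = Mul(Rational(1, 9), R)
Function('P')(j) = Add(3, Mul(-1, j))
Function('Y')(E) = Mul(-1, E) (Function('Y')(E) = Mul(Rational(1, 2), Mul(-2, E)) = Mul(-1, E))
Add(-4912, Function('Y')(Function('P')(Function('Z')(0, -3)))) = Add(-4912, Mul(-1, Add(3, Mul(-1, Mul(Rational(1, 9), -3))))) = Add(-4912, Mul(-1, Add(3, Mul(-1, Rational(-1, 3))))) = Add(-4912, Mul(-1, Add(3, Rational(1, 3)))) = Add(-4912, Mul(-1, Rational(10, 3))) = Add(-4912, Rational(-10, 3)) = Rational(-14746, 3)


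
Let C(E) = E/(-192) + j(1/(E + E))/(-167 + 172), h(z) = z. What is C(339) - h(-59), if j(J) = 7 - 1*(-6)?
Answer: 19147/320 ≈ 59.834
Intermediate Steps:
j(J) = 13 (j(J) = 7 + 6 = 13)
C(E) = 13/5 - E/192 (C(E) = E/(-192) + 13/(-167 + 172) = E*(-1/192) + 13/5 = -E/192 + 13*(⅕) = -E/192 + 13/5 = 13/5 - E/192)
C(339) - h(-59) = (13/5 - 1/192*339) - 1*(-59) = (13/5 - 113/64) + 59 = 267/320 + 59 = 19147/320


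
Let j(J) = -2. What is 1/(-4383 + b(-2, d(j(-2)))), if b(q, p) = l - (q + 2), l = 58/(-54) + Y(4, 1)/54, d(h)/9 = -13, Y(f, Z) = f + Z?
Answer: -54/236735 ≈ -0.00022810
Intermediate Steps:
Y(f, Z) = Z + f
d(h) = -117 (d(h) = 9*(-13) = -117)
l = -53/54 (l = 58/(-54) + (1 + 4)/54 = 58*(-1/54) + 5*(1/54) = -29/27 + 5/54 = -53/54 ≈ -0.98148)
b(q, p) = -161/54 - q (b(q, p) = -53/54 - (q + 2) = -53/54 - (2 + q) = -53/54 + (-2 - q) = -161/54 - q)
1/(-4383 + b(-2, d(j(-2)))) = 1/(-4383 + (-161/54 - 1*(-2))) = 1/(-4383 + (-161/54 + 2)) = 1/(-4383 - 53/54) = 1/(-236735/54) = -54/236735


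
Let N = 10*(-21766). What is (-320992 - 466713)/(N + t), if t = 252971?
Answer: -787705/35311 ≈ -22.308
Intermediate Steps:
N = -217660
(-320992 - 466713)/(N + t) = (-320992 - 466713)/(-217660 + 252971) = -787705/35311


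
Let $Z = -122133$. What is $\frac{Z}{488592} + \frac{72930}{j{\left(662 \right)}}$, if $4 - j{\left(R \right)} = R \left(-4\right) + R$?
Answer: $\frac{1179665663}{32409936} \approx 36.398$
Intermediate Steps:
$j{\left(R \right)} = 4 + 3 R$ ($j{\left(R \right)} = 4 - \left(R \left(-4\right) + R\right) = 4 - \left(- 4 R + R\right) = 4 - - 3 R = 4 + 3 R$)
$\frac{Z}{488592} + \frac{72930}{j{\left(662 \right)}} = - \frac{122133}{488592} + \frac{72930}{4 + 3 \cdot 662} = \left(-122133\right) \frac{1}{488592} + \frac{72930}{4 + 1986} = - \frac{40711}{162864} + \frac{72930}{1990} = - \frac{40711}{162864} + 72930 \cdot \frac{1}{1990} = - \frac{40711}{162864} + \frac{7293}{199} = \frac{1179665663}{32409936}$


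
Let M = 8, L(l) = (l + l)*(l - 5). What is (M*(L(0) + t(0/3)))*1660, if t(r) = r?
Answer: 0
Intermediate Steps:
L(l) = 2*l*(-5 + l) (L(l) = (2*l)*(-5 + l) = 2*l*(-5 + l))
(M*(L(0) + t(0/3)))*1660 = (8*(2*0*(-5 + 0) + 0/3))*1660 = (8*(2*0*(-5) + 0*(1/3)))*1660 = (8*(0 + 0))*1660 = (8*0)*1660 = 0*1660 = 0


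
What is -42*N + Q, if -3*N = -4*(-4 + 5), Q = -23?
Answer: -79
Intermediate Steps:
N = 4/3 (N = -(-4)*(-4 + 5)/3 = -(-4)/3 = -1/3*(-4) = 4/3 ≈ 1.3333)
-42*N + Q = -42*4/3 - 23 = -56 - 23 = -79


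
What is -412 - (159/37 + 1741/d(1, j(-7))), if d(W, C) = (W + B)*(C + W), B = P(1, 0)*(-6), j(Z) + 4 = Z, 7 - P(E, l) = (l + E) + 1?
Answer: -4531287/10730 ≈ -422.30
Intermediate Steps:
P(E, l) = 6 - E - l (P(E, l) = 7 - ((l + E) + 1) = 7 - ((E + l) + 1) = 7 - (1 + E + l) = 7 + (-1 - E - l) = 6 - E - l)
j(Z) = -4 + Z
B = -30 (B = (6 - 1*1 - 1*0)*(-6) = (6 - 1 + 0)*(-6) = 5*(-6) = -30)
d(W, C) = (-30 + W)*(C + W) (d(W, C) = (W - 30)*(C + W) = (-30 + W)*(C + W))
-412 - (159/37 + 1741/d(1, j(-7))) = -412 - (159/37 + 1741/(1**2 - 30*(-4 - 7) - 30*1 + (-4 - 7)*1)) = -412 - (159*(1/37) + 1741/(1 - 30*(-11) - 30 - 11*1)) = -412 - (159/37 + 1741/(1 + 330 - 30 - 11)) = -412 - (159/37 + 1741/290) = -412 - 1*110527/10730 = -412 - 110527/10730 = -4531287/10730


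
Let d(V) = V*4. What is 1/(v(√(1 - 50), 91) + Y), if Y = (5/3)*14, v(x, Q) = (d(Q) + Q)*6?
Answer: 3/8260 ≈ 0.00036320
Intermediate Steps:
d(V) = 4*V
v(x, Q) = 30*Q (v(x, Q) = (4*Q + Q)*6 = (5*Q)*6 = 30*Q)
Y = 70/3 (Y = ((⅓)*5)*14 = (5/3)*14 = 70/3 ≈ 23.333)
1/(v(√(1 - 50), 91) + Y) = 1/(30*91 + 70/3) = 1/(2730 + 70/3) = 1/(8260/3) = 3/8260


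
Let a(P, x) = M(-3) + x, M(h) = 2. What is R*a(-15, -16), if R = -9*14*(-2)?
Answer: -3528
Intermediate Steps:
a(P, x) = 2 + x
R = 252 (R = -126*(-2) = 252)
R*a(-15, -16) = 252*(2 - 16) = 252*(-14) = -3528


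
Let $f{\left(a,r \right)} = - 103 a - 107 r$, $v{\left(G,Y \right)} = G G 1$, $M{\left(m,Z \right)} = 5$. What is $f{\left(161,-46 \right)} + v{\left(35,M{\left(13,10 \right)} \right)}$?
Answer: $-10436$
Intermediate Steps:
$v{\left(G,Y \right)} = G^{2}$ ($v{\left(G,Y \right)} = G^{2} \cdot 1 = G^{2}$)
$f{\left(a,r \right)} = - 107 r - 103 a$
$f{\left(161,-46 \right)} + v{\left(35,M{\left(13,10 \right)} \right)} = \left(\left(-107\right) \left(-46\right) - 16583\right) + 35^{2} = \left(4922 - 16583\right) + 1225 = -11661 + 1225 = -10436$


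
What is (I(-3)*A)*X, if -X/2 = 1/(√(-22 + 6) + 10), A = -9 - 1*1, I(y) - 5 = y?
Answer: 100/29 - 40*I/29 ≈ 3.4483 - 1.3793*I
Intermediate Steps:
I(y) = 5 + y
A = -10 (A = -9 - 1 = -10)
X = -(10 - 4*I)/58 (X = -2/(√(-22 + 6) + 10) = -2/(√(-16) + 10) = -2/(4*I + 10) = -2*(10 - 4*I)/116 = -(10 - 4*I)/58 ≈ -0.17241 + 0.068966*I)
(I(-3)*A)*X = ((5 - 3)*(-10))*(-5/29 + 2*I/29) = (2*(-10))*(-5/29 + 2*I/29) = -20*(-5/29 + 2*I/29) = 100/29 - 40*I/29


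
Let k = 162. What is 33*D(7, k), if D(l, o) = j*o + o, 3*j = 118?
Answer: 215622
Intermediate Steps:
j = 118/3 (j = (⅓)*118 = 118/3 ≈ 39.333)
D(l, o) = 121*o/3 (D(l, o) = 118*o/3 + o = 121*o/3)
33*D(7, k) = 33*((121/3)*162) = 33*6534 = 215622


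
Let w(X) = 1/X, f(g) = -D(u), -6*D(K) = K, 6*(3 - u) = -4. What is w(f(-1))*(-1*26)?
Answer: -468/11 ≈ -42.545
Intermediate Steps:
u = 11/3 (u = 3 - 1/6*(-4) = 3 + 2/3 = 11/3 ≈ 3.6667)
D(K) = -K/6
f(g) = 11/18 (f(g) = -(-1)*11/(6*3) = -1*(-11/18) = 11/18)
w(f(-1))*(-1*26) = (-1*26)/(11/18) = (18/11)*(-26) = -468/11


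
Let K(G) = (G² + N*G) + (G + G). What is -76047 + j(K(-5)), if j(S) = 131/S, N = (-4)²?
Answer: -4943186/65 ≈ -76049.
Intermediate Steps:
N = 16
K(G) = G² + 18*G (K(G) = (G² + 16*G) + (G + G) = (G² + 16*G) + 2*G = G² + 18*G)
-76047 + j(K(-5)) = -76047 + 131/((-5*(18 - 5))) = -76047 + 131/((-5*13)) = -76047 + 131/(-65) = -76047 + 131*(-1/65) = -76047 - 131/65 = -4943186/65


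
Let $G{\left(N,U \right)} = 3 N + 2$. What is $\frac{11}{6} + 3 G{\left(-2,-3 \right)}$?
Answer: $- \frac{61}{6} \approx -10.167$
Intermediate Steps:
$G{\left(N,U \right)} = 2 + 3 N$
$\frac{11}{6} + 3 G{\left(-2,-3 \right)} = \frac{11}{6} + 3 \left(2 + 3 \left(-2\right)\right) = 11 \cdot \frac{1}{6} + 3 \left(2 - 6\right) = \frac{11}{6} + 3 \left(-4\right) = \frac{11}{6} - 12 = - \frac{61}{6}$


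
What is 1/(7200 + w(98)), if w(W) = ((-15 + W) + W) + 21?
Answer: 1/7402 ≈ 0.00013510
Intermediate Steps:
w(W) = 6 + 2*W (w(W) = (-15 + 2*W) + 21 = 6 + 2*W)
1/(7200 + w(98)) = 1/(7200 + (6 + 2*98)) = 1/(7200 + (6 + 196)) = 1/(7200 + 202) = 1/7402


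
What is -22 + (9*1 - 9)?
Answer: -22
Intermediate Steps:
-22 + (9*1 - 9) = -22 + (9 - 9) = -22 + 0 = -22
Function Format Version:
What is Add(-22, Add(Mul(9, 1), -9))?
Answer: -22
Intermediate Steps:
Add(-22, Add(Mul(9, 1), -9)) = Add(-22, Add(9, -9)) = Add(-22, 0) = -22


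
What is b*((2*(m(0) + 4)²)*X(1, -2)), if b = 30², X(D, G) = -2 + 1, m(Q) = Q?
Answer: -28800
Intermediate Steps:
X(D, G) = -1
b = 900
b*((2*(m(0) + 4)²)*X(1, -2)) = 900*((2*(0 + 4)²)*(-1)) = 900*((2*4²)*(-1)) = 900*((2*16)*(-1)) = 900*(32*(-1)) = 900*(-32) = -28800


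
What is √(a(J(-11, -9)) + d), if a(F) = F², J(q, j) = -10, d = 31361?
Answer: √31461 ≈ 177.37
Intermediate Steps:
√(a(J(-11, -9)) + d) = √((-10)² + 31361) = √(100 + 31361) = √31461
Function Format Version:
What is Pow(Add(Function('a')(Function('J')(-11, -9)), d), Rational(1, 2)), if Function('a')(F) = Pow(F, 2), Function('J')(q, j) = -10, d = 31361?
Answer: Pow(31461, Rational(1, 2)) ≈ 177.37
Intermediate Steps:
Pow(Add(Function('a')(Function('J')(-11, -9)), d), Rational(1, 2)) = Pow(Add(Pow(-10, 2), 31361), Rational(1, 2)) = Pow(Add(100, 31361), Rational(1, 2)) = Pow(31461, Rational(1, 2))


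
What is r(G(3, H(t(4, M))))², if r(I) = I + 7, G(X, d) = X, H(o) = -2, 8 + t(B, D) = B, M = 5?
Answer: 100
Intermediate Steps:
t(B, D) = -8 + B
r(I) = 7 + I
r(G(3, H(t(4, M))))² = (7 + 3)² = 10² = 100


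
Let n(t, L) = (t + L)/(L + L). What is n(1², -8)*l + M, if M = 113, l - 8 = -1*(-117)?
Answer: 2683/16 ≈ 167.69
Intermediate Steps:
l = 125 (l = 8 - 1*(-117) = 8 + 117 = 125)
n(t, L) = (L + t)/(2*L) (n(t, L) = (L + t)/((2*L)) = (L + t)*(1/(2*L)) = (L + t)/(2*L))
n(1², -8)*l + M = ((½)*(-8 + 1²)/(-8))*125 + 113 = ((½)*(-⅛)*(-8 + 1))*125 + 113 = ((½)*(-⅛)*(-7))*125 + 113 = (7/16)*125 + 113 = 875/16 + 113 = 2683/16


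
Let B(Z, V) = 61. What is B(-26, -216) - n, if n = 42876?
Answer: -42815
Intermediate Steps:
B(-26, -216) - n = 61 - 1*42876 = 61 - 42876 = -42815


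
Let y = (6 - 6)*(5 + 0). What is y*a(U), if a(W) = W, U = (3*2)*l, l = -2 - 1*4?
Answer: 0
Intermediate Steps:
y = 0 (y = 0*5 = 0)
l = -6 (l = -2 - 4 = -6)
U = -36 (U = (3*2)*(-6) = 6*(-6) = -36)
y*a(U) = 0*(-36) = 0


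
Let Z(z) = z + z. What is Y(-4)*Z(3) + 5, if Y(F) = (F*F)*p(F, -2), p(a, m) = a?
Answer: -379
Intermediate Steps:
Z(z) = 2*z
Y(F) = F**3 (Y(F) = (F*F)*F = F**2*F = F**3)
Y(-4)*Z(3) + 5 = (-4)**3*(2*3) + 5 = -64*6 + 5 = -384 + 5 = -379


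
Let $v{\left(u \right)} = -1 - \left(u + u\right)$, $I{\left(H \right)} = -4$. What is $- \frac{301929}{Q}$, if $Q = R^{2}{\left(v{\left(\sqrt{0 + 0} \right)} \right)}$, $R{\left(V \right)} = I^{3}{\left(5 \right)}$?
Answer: $- \frac{301929}{4096} \approx -73.713$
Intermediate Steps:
$v{\left(u \right)} = -1 - 2 u$
$R{\left(V \right)} = -64$ ($R{\left(V \right)} = \left(-4\right)^{3} = -64$)
$Q = 4096$ ($Q = \left(-64\right)^{2} = 4096$)
$- \frac{301929}{Q} = - \frac{301929}{4096}$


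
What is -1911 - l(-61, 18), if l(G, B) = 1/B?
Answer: -34399/18 ≈ -1911.1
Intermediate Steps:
-1911 - l(-61, 18) = -1911 - 1/18 = -34399/18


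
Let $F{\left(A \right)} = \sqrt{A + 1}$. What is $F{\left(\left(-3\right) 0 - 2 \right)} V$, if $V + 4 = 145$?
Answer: $141 i \approx 141.0 i$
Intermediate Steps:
$V = 141$ ($V = -4 + 145 = 141$)
$F{\left(A \right)} = \sqrt{1 + A}$
$F{\left(\left(-3\right) 0 - 2 \right)} V = \sqrt{1 - 2} \cdot 141 = \sqrt{-1} \cdot 141 = i 141 = 141 i$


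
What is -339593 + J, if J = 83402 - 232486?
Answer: -488677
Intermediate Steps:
J = -149084
-339593 + J = -339593 - 149084 = -488677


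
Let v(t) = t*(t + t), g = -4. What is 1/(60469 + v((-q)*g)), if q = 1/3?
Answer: 9/544253 ≈ 1.6536e-5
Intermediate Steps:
q = ⅓ ≈ 0.33333
v(t) = 2*t² (v(t) = t*(2*t) = 2*t²)
1/(60469 + v((-q)*g)) = 1/(60469 + 2*(-1*⅓*(-4))²) = 1/(60469 + 2*(-⅓*(-4))²) = 1/(60469 + 2*(4/3)²) = 1/(60469 + 2*(16/9)) = 1/(60469 + 32/9) = 1/(544253/9) = 9/544253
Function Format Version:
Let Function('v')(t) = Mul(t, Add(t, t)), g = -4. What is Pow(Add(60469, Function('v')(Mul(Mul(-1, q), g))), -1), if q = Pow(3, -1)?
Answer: Rational(9, 544253) ≈ 1.6536e-5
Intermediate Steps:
q = Rational(1, 3) ≈ 0.33333
Function('v')(t) = Mul(2, Pow(t, 2)) (Function('v')(t) = Mul(t, Mul(2, t)) = Mul(2, Pow(t, 2)))
Pow(Add(60469, Function('v')(Mul(Mul(-1, q), g))), -1) = Pow(Add(60469, Mul(2, Pow(Mul(Mul(-1, Rational(1, 3)), -4), 2))), -1) = Pow(Add(60469, Mul(2, Pow(Mul(Rational(-1, 3), -4), 2))), -1) = Pow(Add(60469, Mul(2, Pow(Rational(4, 3), 2))), -1) = Pow(Add(60469, Mul(2, Rational(16, 9))), -1) = Pow(Add(60469, Rational(32, 9)), -1) = Pow(Rational(544253, 9), -1) = Rational(9, 544253)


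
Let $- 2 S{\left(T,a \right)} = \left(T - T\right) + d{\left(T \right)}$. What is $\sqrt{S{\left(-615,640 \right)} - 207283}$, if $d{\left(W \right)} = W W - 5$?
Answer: $i \sqrt{396393} \approx 629.6 i$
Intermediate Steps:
$d{\left(W \right)} = -5 + W^{2}$ ($d{\left(W \right)} = W^{2} - 5 = -5 + W^{2}$)
$S{\left(T,a \right)} = \frac{5}{2} - \frac{T^{2}}{2}$ ($S{\left(T,a \right)} = - \frac{\left(T - T\right) + \left(-5 + T^{2}\right)}{2} = - \frac{0 + \left(-5 + T^{2}\right)}{2} = - \frac{-5 + T^{2}}{2} = \frac{5}{2} - \frac{T^{2}}{2}$)
$\sqrt{S{\left(-615,640 \right)} - 207283} = \sqrt{\left(\frac{5}{2} - \frac{\left(-615\right)^{2}}{2}\right) - 207283} = \sqrt{\left(\frac{5}{2} - \frac{378225}{2}\right) - 207283} = \sqrt{-189110 - 207283} = \sqrt{-396393} = i \sqrt{396393}$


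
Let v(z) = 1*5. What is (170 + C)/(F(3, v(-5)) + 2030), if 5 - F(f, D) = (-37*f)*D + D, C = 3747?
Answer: 3917/2585 ≈ 1.5153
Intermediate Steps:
v(z) = 5
F(f, D) = 5 - D + 37*D*f (F(f, D) = 5 - ((-37*f)*D + D) = 5 - (-37*D*f + D) = 5 - (D - 37*D*f) = 5 + (-D + 37*D*f) = 5 - D + 37*D*f)
(170 + C)/(F(3, v(-5)) + 2030) = (170 + 3747)/((5 - 1*5 + 37*5*3) + 2030) = 3917/((5 - 5 + 555) + 2030) = 3917/(555 + 2030) = 3917/2585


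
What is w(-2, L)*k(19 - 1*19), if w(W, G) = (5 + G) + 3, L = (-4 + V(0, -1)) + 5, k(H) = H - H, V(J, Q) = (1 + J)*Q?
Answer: 0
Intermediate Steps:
V(J, Q) = Q*(1 + J)
k(H) = 0
L = 0 (L = (-4 - (1 + 0)) + 5 = (-4 - 1*1) + 5 = (-4 - 1) + 5 = -5 + 5 = 0)
w(W, G) = 8 + G
w(-2, L)*k(19 - 1*19) = (8 + 0)*0 = 8*0 = 0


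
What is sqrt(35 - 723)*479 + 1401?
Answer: 1401 + 1916*I*sqrt(43) ≈ 1401.0 + 12564.0*I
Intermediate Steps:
sqrt(35 - 723)*479 + 1401 = sqrt(-688)*479 + 1401 = (4*I*sqrt(43))*479 + 1401 = 1916*I*sqrt(43) + 1401 = 1401 + 1916*I*sqrt(43)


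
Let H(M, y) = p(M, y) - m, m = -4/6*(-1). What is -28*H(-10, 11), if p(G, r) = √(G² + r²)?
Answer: 56/3 - 28*√221 ≈ -397.58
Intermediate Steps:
m = ⅔ (m = -4*⅙*(-1) = -⅔*(-1) = ⅔ ≈ 0.66667)
H(M, y) = -⅔ + √(M² + y²) (H(M, y) = √(M² + y²) - 1*⅔ = √(M² + y²) - ⅔ = -⅔ + √(M² + y²))
-28*H(-10, 11) = -28*(-⅔ + √((-10)² + 11²)) = -28*(-⅔ + √(100 + 121)) = -28*(-⅔ + √221) = 56/3 - 28*√221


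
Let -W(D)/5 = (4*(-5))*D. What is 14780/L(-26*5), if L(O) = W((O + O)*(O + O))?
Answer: 739/338000 ≈ 0.0021864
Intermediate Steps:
W(D) = 100*D (W(D) = -5*4*(-5)*D = -(-100)*D = 100*D)
L(O) = 400*O**2 (L(O) = 100*((O + O)*(O + O)) = 100*((2*O)*(2*O)) = 100*(4*O**2) = 400*O**2)
14780/L(-26*5) = 14780/((400*(-26*5)**2)) = 14780/((400*(-130)**2)) = 14780/((400*16900)) = 14780/6760000 = 14780*(1/6760000) = 739/338000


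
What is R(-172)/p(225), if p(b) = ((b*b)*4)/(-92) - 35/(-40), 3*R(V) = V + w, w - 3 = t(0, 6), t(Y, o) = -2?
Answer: 10488/404839 ≈ 0.025907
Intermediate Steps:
w = 1 (w = 3 - 2 = 1)
R(V) = ⅓ + V/3 (R(V) = (V + 1)/3 = (1 + V)/3 = ⅓ + V/3)
p(b) = 7/8 - b²/23 (p(b) = (b²*4)*(-1/92) - 35*(-1/40) = (4*b²)*(-1/92) + 7/8 = -b²/23 + 7/8 = 7/8 - b²/23)
R(-172)/p(225) = (⅓ + (⅓)*(-172))/(7/8 - 1/23*225²) = (⅓ - 172/3)/(7/8 - 1/23*50625) = -57/(7/8 - 50625/23) = -57/(-404839/184) = -57*(-184/404839) = 10488/404839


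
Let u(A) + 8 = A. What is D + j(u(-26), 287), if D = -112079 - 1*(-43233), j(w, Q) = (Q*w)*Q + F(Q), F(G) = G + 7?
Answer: -2869098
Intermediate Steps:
F(G) = 7 + G
u(A) = -8 + A
j(w, Q) = 7 + Q + w*Q² (j(w, Q) = (Q*w)*Q + (7 + Q) = w*Q² + (7 + Q) = 7 + Q + w*Q²)
D = -68846 (D = -112079 + 43233 = -68846)
D + j(u(-26), 287) = -68846 + (7 + 287 + (-8 - 26)*287²) = -68846 + (7 + 287 - 34*82369) = -68846 + (7 + 287 - 2800546) = -68846 - 2800252 = -2869098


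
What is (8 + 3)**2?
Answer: 121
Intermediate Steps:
(8 + 3)**2 = 11**2 = 121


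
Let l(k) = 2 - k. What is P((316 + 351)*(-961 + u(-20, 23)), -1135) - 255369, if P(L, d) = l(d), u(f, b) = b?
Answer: -254232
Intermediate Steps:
P(L, d) = 2 - d
P((316 + 351)*(-961 + u(-20, 23)), -1135) - 255369 = (2 - 1*(-1135)) - 255369 = (2 + 1135) - 255369 = 1137 - 255369 = -254232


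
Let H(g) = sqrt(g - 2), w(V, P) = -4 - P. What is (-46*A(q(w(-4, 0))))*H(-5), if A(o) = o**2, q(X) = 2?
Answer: -184*I*sqrt(7) ≈ -486.82*I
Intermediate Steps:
H(g) = sqrt(-2 + g)
(-46*A(q(w(-4, 0))))*H(-5) = (-46*2**2)*sqrt(-2 - 5) = (-46*4)*sqrt(-7) = -184*I*sqrt(7)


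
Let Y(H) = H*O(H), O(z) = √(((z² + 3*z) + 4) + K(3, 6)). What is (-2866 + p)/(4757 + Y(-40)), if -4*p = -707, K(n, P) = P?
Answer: -51171049/80980196 - 107570*√1490/20245049 ≈ -0.83700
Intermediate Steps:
O(z) = √(10 + z² + 3*z) (O(z) = √(((z² + 3*z) + 4) + 6) = √((4 + z² + 3*z) + 6) = √(10 + z² + 3*z))
p = 707/4 (p = -¼*(-707) = 707/4 ≈ 176.75)
Y(H) = H*√(10 + H² + 3*H)
(-2866 + p)/(4757 + Y(-40)) = (-2866 + 707/4)/(4757 - 40*√(10 + (-40)² + 3*(-40))) = -10757/(4*(4757 - 40*√(10 + 1600 - 120))) = -10757/(4*(4757 - 40*√1490))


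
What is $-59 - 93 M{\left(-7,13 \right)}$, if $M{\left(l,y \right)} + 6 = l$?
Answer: $1150$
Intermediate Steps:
$M{\left(l,y \right)} = -6 + l$
$-59 - 93 M{\left(-7,13 \right)} = -59 - 93 \left(-6 - 7\right) = -59 - -1209 = -59 + 1209 = 1150$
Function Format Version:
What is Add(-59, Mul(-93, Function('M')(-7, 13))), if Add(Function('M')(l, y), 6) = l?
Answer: 1150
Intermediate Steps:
Function('M')(l, y) = Add(-6, l)
Add(-59, Mul(-93, Function('M')(-7, 13))) = Add(-59, Mul(-93, Add(-6, -7))) = Add(-59, Mul(-93, -13)) = Add(-59, 1209) = 1150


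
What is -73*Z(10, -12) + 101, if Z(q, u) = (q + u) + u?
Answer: 1123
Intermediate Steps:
Z(q, u) = q + 2*u
-73*Z(10, -12) + 101 = -73*(10 + 2*(-12)) + 101 = -73*(10 - 24) + 101 = -73*(-14) + 101 = 1022 + 101 = 1123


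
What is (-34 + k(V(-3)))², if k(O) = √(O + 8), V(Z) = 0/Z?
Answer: 1164 - 136*√2 ≈ 971.67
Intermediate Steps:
V(Z) = 0
k(O) = √(8 + O)
(-34 + k(V(-3)))² = (-34 + √(8 + 0))² = (-34 + √8)² = (-34 + 2*√2)²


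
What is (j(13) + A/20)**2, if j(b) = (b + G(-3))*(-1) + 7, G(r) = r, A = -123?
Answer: 33489/400 ≈ 83.723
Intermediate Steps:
j(b) = 10 - b (j(b) = (b - 3)*(-1) + 7 = (-3 + b)*(-1) + 7 = (3 - b) + 7 = 10 - b)
(j(13) + A/20)**2 = ((10 - 1*13) - 123/20)**2 = ((10 - 13) - 123*1/20)**2 = (-3 - 123/20)**2 = (-183/20)**2 = 33489/400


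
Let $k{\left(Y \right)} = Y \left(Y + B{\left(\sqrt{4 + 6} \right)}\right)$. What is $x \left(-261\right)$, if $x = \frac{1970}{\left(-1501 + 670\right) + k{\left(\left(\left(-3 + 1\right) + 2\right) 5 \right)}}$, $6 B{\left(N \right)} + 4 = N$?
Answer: $\frac{171390}{277} \approx 618.74$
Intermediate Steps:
$B{\left(N \right)} = - \frac{2}{3} + \frac{N}{6}$
$k{\left(Y \right)} = Y \left(- \frac{2}{3} + Y + \frac{\sqrt{10}}{6}\right)$ ($k{\left(Y \right)} = Y \left(Y - \left(\frac{2}{3} - \frac{\sqrt{4 + 6}}{6}\right)\right) = Y \left(Y - \left(\frac{2}{3} - \frac{\sqrt{10}}{6}\right)\right) = Y \left(- \frac{2}{3} + Y + \frac{\sqrt{10}}{6}\right)$)
$x = - \frac{1970}{831}$ ($x = \frac{1970}{\left(-1501 + 670\right) + \frac{\left(\left(-3 + 1\right) + 2\right) 5 \left(-4 + \sqrt{10} + 6 \left(\left(-3 + 1\right) + 2\right) 5\right)}{6}} = \frac{1970}{-831 + \frac{\left(-2 + 2\right) 5 \left(-4 + \sqrt{10} + 6 \left(-2 + 2\right) 5\right)}{6}} = \frac{1970}{-831 + \frac{0 \cdot 5 \left(-4 + \sqrt{10} + 6 \cdot 0 \cdot 5\right)}{6}} = \frac{1970}{-831 + \frac{1}{6} \cdot 0 \left(-4 + \sqrt{10} + 6 \cdot 0\right)} = \frac{1970}{-831 + \frac{1}{6} \cdot 0 \left(-4 + \sqrt{10} + 0\right)} = \frac{1970}{-831 + \frac{1}{6} \cdot 0 \left(-4 + \sqrt{10}\right)} = \frac{1970}{-831 + 0} = \frac{1970}{-831} = 1970 \left(- \frac{1}{831}\right) = - \frac{1970}{831} \approx -2.3706$)
$x \left(-261\right) = \left(- \frac{1970}{831}\right) \left(-261\right) = \frac{171390}{277}$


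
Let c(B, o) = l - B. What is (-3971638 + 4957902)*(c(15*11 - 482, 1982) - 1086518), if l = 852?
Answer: -1070440646136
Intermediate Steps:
c(B, o) = 852 - B
(-3971638 + 4957902)*(c(15*11 - 482, 1982) - 1086518) = (-3971638 + 4957902)*((852 - (15*11 - 482)) - 1086518) = 986264*((852 - (165 - 482)) - 1086518) = 986264*((852 - 1*(-317)) - 1086518) = 986264*((852 + 317) - 1086518) = 986264*(1169 - 1086518) = 986264*(-1085349) = -1070440646136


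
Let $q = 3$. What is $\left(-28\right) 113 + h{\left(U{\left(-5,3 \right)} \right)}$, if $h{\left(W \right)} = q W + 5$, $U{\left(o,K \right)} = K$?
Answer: $-3150$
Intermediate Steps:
$h{\left(W \right)} = 5 + 3 W$ ($h{\left(W \right)} = 3 W + 5 = 5 + 3 W$)
$\left(-28\right) 113 + h{\left(U{\left(-5,3 \right)} \right)} = \left(-28\right) 113 + \left(5 + 3 \cdot 3\right) = -3164 + \left(5 + 9\right) = -3164 + 14 = -3150$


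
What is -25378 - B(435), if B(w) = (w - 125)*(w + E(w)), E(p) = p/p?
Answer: -160538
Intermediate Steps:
E(p) = 1
B(w) = (1 + w)*(-125 + w) (B(w) = (w - 125)*(w + 1) = (-125 + w)*(1 + w) = (1 + w)*(-125 + w))
-25378 - B(435) = -25378 - (-125 + 435² - 124*435) = -25378 - (-125 + 189225 - 53940) = -25378 - 1*135160 = -25378 - 135160 = -160538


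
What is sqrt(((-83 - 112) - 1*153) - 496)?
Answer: 2*I*sqrt(211) ≈ 29.052*I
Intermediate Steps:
sqrt(((-83 - 112) - 1*153) - 496) = sqrt((-195 - 153) - 496) = sqrt(-348 - 496) = sqrt(-844) = 2*I*sqrt(211)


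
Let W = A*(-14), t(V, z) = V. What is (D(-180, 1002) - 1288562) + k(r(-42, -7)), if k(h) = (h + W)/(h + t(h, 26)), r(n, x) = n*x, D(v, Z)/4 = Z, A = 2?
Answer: -53951249/42 ≈ -1.2846e+6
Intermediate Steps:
D(v, Z) = 4*Z
W = -28 (W = 2*(-14) = -28)
k(h) = (-28 + h)/(2*h) (k(h) = (h - 28)/(h + h) = (-28 + h)/((2*h)) = (-28 + h)*(1/(2*h)) = (-28 + h)/(2*h))
(D(-180, 1002) - 1288562) + k(r(-42, -7)) = (4*1002 - 1288562) + (-28 - 42*(-7))/(2*((-42*(-7)))) = (4008 - 1288562) + (1/2)*(-28 + 294)/294 = -1284554 + (1/2)*(1/294)*266 = -1284554 + 19/42 = -53951249/42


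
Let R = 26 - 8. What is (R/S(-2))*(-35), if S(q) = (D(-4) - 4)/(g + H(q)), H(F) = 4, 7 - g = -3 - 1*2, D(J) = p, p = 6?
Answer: -5040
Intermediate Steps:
D(J) = 6
R = 18
g = 12 (g = 7 - (-3 - 1*2) = 7 - (-3 - 2) = 7 - 1*(-5) = 7 + 5 = 12)
S(q) = ⅛ (S(q) = (6 - 4)/(12 + 4) = 2/16 = 2*(1/16) = ⅛)
(R/S(-2))*(-35) = (18/(⅛))*(-35) = (8*18)*(-35) = 144*(-35) = -5040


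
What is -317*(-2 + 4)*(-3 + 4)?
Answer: -634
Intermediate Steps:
-317*(-2 + 4)*(-3 + 4) = -634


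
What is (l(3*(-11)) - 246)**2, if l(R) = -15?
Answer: 68121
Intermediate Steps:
(l(3*(-11)) - 246)**2 = (-15 - 246)**2 = (-261)**2 = 68121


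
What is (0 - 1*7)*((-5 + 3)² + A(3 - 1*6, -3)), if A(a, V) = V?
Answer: -7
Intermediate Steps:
(0 - 1*7)*((-5 + 3)² + A(3 - 1*6, -3)) = (0 - 1*7)*((-5 + 3)² - 3) = (0 - 7)*((-2)² - 3) = -7*(4 - 3) = -7*1 = -7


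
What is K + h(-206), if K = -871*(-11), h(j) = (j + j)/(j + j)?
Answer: 9582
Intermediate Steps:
h(j) = 1 (h(j) = (2*j)/((2*j)) = (2*j)*(1/(2*j)) = 1)
K = 9581
K + h(-206) = 9581 + 1 = 9582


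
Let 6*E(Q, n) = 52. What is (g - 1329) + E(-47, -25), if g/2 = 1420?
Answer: 4559/3 ≈ 1519.7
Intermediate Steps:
g = 2840 (g = 2*1420 = 2840)
E(Q, n) = 26/3 (E(Q, n) = (⅙)*52 = 26/3)
(g - 1329) + E(-47, -25) = (2840 - 1329) + 26/3 = 1511 + 26/3 = 4559/3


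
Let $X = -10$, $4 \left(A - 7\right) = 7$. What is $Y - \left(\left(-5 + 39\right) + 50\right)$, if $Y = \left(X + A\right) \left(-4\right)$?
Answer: $-79$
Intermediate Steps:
$A = \frac{35}{4}$ ($A = 7 + \frac{1}{4} \cdot 7 = 7 + \frac{7}{4} = \frac{35}{4} \approx 8.75$)
$Y = 5$ ($Y = \left(-10 + \frac{35}{4}\right) \left(-4\right) = \left(- \frac{5}{4}\right) \left(-4\right) = 5$)
$Y - \left(\left(-5 + 39\right) + 50\right) = 5 - \left(\left(-5 + 39\right) + 50\right) = 5 - \left(34 + 50\right) = 5 - 84 = -79$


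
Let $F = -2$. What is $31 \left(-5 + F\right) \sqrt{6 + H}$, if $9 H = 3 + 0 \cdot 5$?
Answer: $- \frac{217 \sqrt{57}}{3} \approx -546.1$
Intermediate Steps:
$H = \frac{1}{3}$ ($H = \frac{3 + 0 \cdot 5}{9} = \frac{3 + 0}{9} = \frac{1}{9} \cdot 3 = \frac{1}{3} \approx 0.33333$)
$31 \left(-5 + F\right) \sqrt{6 + H} = 31 \left(-5 - 2\right) \sqrt{6 + \frac{1}{3}} = 31 \left(- 7 \sqrt{\frac{19}{3}}\right) = 31 \left(- 7 \frac{\sqrt{57}}{3}\right) = 31 \left(- \frac{7 \sqrt{57}}{3}\right) = - \frac{217 \sqrt{57}}{3}$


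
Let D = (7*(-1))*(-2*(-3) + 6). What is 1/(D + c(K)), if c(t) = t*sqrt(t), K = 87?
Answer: 28/217149 + 29*sqrt(87)/217149 ≈ 0.0013746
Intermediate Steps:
D = -84 (D = -7*(6 + 6) = -7*12 = -84)
c(t) = t**(3/2)
1/(D + c(K)) = 1/(-84 + 87**(3/2)) = 1/(-84 + 87*sqrt(87))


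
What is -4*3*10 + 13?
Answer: -107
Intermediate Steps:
-4*3*10 + 13 = -12*10 + 13 = -120 + 13 = -107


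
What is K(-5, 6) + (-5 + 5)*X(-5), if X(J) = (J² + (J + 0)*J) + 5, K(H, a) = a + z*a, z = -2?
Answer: -6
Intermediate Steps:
K(H, a) = -a (K(H, a) = a - 2*a = -a)
X(J) = 5 + 2*J² (X(J) = (J² + J*J) + 5 = (J² + J²) + 5 = 2*J² + 5 = 5 + 2*J²)
K(-5, 6) + (-5 + 5)*X(-5) = -1*6 + (-5 + 5)*(5 + 2*(-5)²) = -6 + 0*(5 + 2*25) = -6 + 0*(5 + 50) = -6 + 0*55 = -6 + 0 = -6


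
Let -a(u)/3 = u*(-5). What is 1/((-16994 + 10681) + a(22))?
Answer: -1/5983 ≈ -0.00016714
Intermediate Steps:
a(u) = 15*u (a(u) = -3*u*(-5) = -(-15)*u = 15*u)
1/((-16994 + 10681) + a(22)) = 1/((-16994 + 10681) + 15*22) = 1/(-6313 + 330) = 1/(-5983) = -1/5983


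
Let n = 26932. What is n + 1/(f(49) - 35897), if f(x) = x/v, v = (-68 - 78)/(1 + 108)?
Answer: 141293432250/5246303 ≈ 26932.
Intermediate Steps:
v = -146/109 ≈ -1.3394
f(x) = -109*x/146 (f(x) = x/(-146/109) = x*(-109/146) = -109*x/146)
n + 1/(f(49) - 35897) = 26932 + 1/(-109/146*49 - 35897) = 26932 + 1/(-5341/146 - 35897) = 26932 + 1/(-5246303/146) = 26932 - 146/5246303 = 141293432250/5246303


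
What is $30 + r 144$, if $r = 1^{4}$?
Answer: $174$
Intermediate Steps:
$r = 1$
$30 + r 144 = 30 + 1 \cdot 144 = 30 + 144 = 174$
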